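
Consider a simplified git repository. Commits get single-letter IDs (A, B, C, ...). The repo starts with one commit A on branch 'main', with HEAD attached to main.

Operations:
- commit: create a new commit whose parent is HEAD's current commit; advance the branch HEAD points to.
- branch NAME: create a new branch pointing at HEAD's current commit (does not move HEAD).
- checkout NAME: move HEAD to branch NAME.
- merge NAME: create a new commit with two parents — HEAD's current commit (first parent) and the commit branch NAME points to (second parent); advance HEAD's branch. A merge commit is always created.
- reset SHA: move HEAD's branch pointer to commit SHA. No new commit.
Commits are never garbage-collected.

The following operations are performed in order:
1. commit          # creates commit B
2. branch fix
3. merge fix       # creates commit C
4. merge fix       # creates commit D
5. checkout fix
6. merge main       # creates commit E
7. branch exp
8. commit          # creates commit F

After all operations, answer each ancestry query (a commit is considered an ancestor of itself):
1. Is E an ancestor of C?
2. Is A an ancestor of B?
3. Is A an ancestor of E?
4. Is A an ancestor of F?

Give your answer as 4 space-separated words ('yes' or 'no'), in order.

After op 1 (commit): HEAD=main@B [main=B]
After op 2 (branch): HEAD=main@B [fix=B main=B]
After op 3 (merge): HEAD=main@C [fix=B main=C]
After op 4 (merge): HEAD=main@D [fix=B main=D]
After op 5 (checkout): HEAD=fix@B [fix=B main=D]
After op 6 (merge): HEAD=fix@E [fix=E main=D]
After op 7 (branch): HEAD=fix@E [exp=E fix=E main=D]
After op 8 (commit): HEAD=fix@F [exp=E fix=F main=D]
ancestors(C) = {A,B,C}; E in? no
ancestors(B) = {A,B}; A in? yes
ancestors(E) = {A,B,C,D,E}; A in? yes
ancestors(F) = {A,B,C,D,E,F}; A in? yes

Answer: no yes yes yes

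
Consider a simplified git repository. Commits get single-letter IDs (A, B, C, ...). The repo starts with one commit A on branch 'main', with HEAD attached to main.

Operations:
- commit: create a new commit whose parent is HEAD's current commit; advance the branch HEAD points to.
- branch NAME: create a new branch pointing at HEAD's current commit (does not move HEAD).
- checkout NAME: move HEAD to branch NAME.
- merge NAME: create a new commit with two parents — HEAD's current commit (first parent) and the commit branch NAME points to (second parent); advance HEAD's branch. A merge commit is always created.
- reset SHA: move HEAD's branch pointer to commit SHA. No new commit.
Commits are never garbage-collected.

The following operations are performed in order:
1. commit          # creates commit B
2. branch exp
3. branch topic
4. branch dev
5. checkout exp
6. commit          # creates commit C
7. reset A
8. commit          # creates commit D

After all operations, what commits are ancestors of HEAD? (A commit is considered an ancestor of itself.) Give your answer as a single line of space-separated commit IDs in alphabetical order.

Answer: A D

Derivation:
After op 1 (commit): HEAD=main@B [main=B]
After op 2 (branch): HEAD=main@B [exp=B main=B]
After op 3 (branch): HEAD=main@B [exp=B main=B topic=B]
After op 4 (branch): HEAD=main@B [dev=B exp=B main=B topic=B]
After op 5 (checkout): HEAD=exp@B [dev=B exp=B main=B topic=B]
After op 6 (commit): HEAD=exp@C [dev=B exp=C main=B topic=B]
After op 7 (reset): HEAD=exp@A [dev=B exp=A main=B topic=B]
After op 8 (commit): HEAD=exp@D [dev=B exp=D main=B topic=B]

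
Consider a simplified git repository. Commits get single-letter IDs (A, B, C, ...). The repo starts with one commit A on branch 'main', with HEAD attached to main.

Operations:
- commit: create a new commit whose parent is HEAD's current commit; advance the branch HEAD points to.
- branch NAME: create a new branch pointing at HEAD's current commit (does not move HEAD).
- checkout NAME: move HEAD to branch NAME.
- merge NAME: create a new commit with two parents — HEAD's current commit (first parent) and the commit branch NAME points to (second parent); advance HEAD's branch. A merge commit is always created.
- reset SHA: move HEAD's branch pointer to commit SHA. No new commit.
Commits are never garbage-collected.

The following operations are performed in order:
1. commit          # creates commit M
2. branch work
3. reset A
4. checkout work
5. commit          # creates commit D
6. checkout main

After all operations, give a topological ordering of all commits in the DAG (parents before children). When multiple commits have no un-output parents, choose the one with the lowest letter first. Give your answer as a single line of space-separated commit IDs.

Answer: A M D

Derivation:
After op 1 (commit): HEAD=main@M [main=M]
After op 2 (branch): HEAD=main@M [main=M work=M]
After op 3 (reset): HEAD=main@A [main=A work=M]
After op 4 (checkout): HEAD=work@M [main=A work=M]
After op 5 (commit): HEAD=work@D [main=A work=D]
After op 6 (checkout): HEAD=main@A [main=A work=D]
commit A: parents=[]
commit D: parents=['M']
commit M: parents=['A']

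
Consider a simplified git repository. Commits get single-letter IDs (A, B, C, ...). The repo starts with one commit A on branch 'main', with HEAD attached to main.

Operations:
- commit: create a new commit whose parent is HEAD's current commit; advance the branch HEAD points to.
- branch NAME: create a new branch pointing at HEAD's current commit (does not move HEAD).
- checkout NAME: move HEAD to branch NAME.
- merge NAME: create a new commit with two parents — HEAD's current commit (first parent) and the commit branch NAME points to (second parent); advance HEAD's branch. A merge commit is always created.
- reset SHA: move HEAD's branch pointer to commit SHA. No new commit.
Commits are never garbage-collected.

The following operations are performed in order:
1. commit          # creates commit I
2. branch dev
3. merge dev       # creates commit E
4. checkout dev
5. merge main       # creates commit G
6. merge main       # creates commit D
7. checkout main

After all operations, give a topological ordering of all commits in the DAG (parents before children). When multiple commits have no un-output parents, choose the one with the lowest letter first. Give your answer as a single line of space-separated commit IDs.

After op 1 (commit): HEAD=main@I [main=I]
After op 2 (branch): HEAD=main@I [dev=I main=I]
After op 3 (merge): HEAD=main@E [dev=I main=E]
After op 4 (checkout): HEAD=dev@I [dev=I main=E]
After op 5 (merge): HEAD=dev@G [dev=G main=E]
After op 6 (merge): HEAD=dev@D [dev=D main=E]
After op 7 (checkout): HEAD=main@E [dev=D main=E]
commit A: parents=[]
commit D: parents=['G', 'E']
commit E: parents=['I', 'I']
commit G: parents=['I', 'E']
commit I: parents=['A']

Answer: A I E G D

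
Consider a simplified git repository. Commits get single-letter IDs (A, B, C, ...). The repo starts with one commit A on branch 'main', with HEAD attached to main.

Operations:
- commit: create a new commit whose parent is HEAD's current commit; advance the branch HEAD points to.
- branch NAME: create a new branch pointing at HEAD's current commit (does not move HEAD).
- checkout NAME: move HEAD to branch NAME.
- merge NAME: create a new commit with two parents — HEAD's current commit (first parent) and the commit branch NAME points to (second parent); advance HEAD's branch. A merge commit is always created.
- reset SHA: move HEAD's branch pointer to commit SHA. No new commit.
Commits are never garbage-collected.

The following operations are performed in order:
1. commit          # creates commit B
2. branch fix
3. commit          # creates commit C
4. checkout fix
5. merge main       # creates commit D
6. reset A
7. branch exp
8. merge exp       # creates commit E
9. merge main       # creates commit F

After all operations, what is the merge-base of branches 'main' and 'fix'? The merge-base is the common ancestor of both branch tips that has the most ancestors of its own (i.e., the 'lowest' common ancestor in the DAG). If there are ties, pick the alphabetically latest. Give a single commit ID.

After op 1 (commit): HEAD=main@B [main=B]
After op 2 (branch): HEAD=main@B [fix=B main=B]
After op 3 (commit): HEAD=main@C [fix=B main=C]
After op 4 (checkout): HEAD=fix@B [fix=B main=C]
After op 5 (merge): HEAD=fix@D [fix=D main=C]
After op 6 (reset): HEAD=fix@A [fix=A main=C]
After op 7 (branch): HEAD=fix@A [exp=A fix=A main=C]
After op 8 (merge): HEAD=fix@E [exp=A fix=E main=C]
After op 9 (merge): HEAD=fix@F [exp=A fix=F main=C]
ancestors(main=C): ['A', 'B', 'C']
ancestors(fix=F): ['A', 'B', 'C', 'E', 'F']
common: ['A', 'B', 'C']

Answer: C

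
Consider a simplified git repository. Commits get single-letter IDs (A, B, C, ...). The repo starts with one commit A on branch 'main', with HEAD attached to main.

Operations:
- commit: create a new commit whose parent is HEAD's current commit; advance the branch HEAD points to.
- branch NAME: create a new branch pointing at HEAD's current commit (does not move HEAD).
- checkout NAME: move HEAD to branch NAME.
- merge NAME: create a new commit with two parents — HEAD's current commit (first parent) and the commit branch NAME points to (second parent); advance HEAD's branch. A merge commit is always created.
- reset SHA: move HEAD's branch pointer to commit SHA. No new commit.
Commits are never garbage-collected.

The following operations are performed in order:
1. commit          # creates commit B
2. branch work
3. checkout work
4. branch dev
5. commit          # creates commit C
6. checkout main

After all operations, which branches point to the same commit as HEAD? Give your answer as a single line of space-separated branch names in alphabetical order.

Answer: dev main

Derivation:
After op 1 (commit): HEAD=main@B [main=B]
After op 2 (branch): HEAD=main@B [main=B work=B]
After op 3 (checkout): HEAD=work@B [main=B work=B]
After op 4 (branch): HEAD=work@B [dev=B main=B work=B]
After op 5 (commit): HEAD=work@C [dev=B main=B work=C]
After op 6 (checkout): HEAD=main@B [dev=B main=B work=C]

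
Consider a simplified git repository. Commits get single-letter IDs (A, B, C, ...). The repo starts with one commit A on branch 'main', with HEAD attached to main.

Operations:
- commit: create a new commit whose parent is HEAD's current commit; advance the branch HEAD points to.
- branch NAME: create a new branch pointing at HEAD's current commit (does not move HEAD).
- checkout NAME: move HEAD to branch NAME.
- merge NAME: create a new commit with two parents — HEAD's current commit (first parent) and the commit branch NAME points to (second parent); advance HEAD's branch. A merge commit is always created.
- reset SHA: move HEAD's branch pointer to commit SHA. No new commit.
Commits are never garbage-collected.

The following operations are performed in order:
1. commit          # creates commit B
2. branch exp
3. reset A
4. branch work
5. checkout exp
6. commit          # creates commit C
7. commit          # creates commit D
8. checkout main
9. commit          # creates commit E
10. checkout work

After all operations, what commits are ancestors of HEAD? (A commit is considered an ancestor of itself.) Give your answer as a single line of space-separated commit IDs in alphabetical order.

After op 1 (commit): HEAD=main@B [main=B]
After op 2 (branch): HEAD=main@B [exp=B main=B]
After op 3 (reset): HEAD=main@A [exp=B main=A]
After op 4 (branch): HEAD=main@A [exp=B main=A work=A]
After op 5 (checkout): HEAD=exp@B [exp=B main=A work=A]
After op 6 (commit): HEAD=exp@C [exp=C main=A work=A]
After op 7 (commit): HEAD=exp@D [exp=D main=A work=A]
After op 8 (checkout): HEAD=main@A [exp=D main=A work=A]
After op 9 (commit): HEAD=main@E [exp=D main=E work=A]
After op 10 (checkout): HEAD=work@A [exp=D main=E work=A]

Answer: A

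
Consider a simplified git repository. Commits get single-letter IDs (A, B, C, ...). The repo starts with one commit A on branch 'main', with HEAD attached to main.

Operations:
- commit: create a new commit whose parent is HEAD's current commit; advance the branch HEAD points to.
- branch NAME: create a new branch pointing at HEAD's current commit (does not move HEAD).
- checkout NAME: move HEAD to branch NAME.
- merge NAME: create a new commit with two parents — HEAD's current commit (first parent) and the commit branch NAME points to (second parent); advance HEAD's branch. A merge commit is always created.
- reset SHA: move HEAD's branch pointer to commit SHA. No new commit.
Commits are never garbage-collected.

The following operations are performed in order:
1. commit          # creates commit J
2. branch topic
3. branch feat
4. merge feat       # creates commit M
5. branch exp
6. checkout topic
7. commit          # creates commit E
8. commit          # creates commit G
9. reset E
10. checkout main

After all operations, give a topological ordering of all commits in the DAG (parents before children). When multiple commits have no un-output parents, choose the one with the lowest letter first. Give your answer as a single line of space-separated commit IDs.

After op 1 (commit): HEAD=main@J [main=J]
After op 2 (branch): HEAD=main@J [main=J topic=J]
After op 3 (branch): HEAD=main@J [feat=J main=J topic=J]
After op 4 (merge): HEAD=main@M [feat=J main=M topic=J]
After op 5 (branch): HEAD=main@M [exp=M feat=J main=M topic=J]
After op 6 (checkout): HEAD=topic@J [exp=M feat=J main=M topic=J]
After op 7 (commit): HEAD=topic@E [exp=M feat=J main=M topic=E]
After op 8 (commit): HEAD=topic@G [exp=M feat=J main=M topic=G]
After op 9 (reset): HEAD=topic@E [exp=M feat=J main=M topic=E]
After op 10 (checkout): HEAD=main@M [exp=M feat=J main=M topic=E]
commit A: parents=[]
commit E: parents=['J']
commit G: parents=['E']
commit J: parents=['A']
commit M: parents=['J', 'J']

Answer: A J E G M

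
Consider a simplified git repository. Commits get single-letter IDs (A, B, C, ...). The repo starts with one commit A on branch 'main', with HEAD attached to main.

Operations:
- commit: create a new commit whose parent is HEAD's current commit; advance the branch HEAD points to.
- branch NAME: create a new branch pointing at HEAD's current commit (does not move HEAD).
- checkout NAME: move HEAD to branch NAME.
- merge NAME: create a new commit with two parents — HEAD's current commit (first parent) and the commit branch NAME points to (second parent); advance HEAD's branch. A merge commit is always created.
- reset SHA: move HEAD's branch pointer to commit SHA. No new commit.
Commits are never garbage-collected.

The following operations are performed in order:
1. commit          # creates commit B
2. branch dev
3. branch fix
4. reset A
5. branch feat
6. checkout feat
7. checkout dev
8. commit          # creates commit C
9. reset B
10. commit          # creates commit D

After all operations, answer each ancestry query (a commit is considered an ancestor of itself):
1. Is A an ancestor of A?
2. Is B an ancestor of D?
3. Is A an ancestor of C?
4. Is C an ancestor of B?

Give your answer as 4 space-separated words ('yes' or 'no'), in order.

After op 1 (commit): HEAD=main@B [main=B]
After op 2 (branch): HEAD=main@B [dev=B main=B]
After op 3 (branch): HEAD=main@B [dev=B fix=B main=B]
After op 4 (reset): HEAD=main@A [dev=B fix=B main=A]
After op 5 (branch): HEAD=main@A [dev=B feat=A fix=B main=A]
After op 6 (checkout): HEAD=feat@A [dev=B feat=A fix=B main=A]
After op 7 (checkout): HEAD=dev@B [dev=B feat=A fix=B main=A]
After op 8 (commit): HEAD=dev@C [dev=C feat=A fix=B main=A]
After op 9 (reset): HEAD=dev@B [dev=B feat=A fix=B main=A]
After op 10 (commit): HEAD=dev@D [dev=D feat=A fix=B main=A]
ancestors(A) = {A}; A in? yes
ancestors(D) = {A,B,D}; B in? yes
ancestors(C) = {A,B,C}; A in? yes
ancestors(B) = {A,B}; C in? no

Answer: yes yes yes no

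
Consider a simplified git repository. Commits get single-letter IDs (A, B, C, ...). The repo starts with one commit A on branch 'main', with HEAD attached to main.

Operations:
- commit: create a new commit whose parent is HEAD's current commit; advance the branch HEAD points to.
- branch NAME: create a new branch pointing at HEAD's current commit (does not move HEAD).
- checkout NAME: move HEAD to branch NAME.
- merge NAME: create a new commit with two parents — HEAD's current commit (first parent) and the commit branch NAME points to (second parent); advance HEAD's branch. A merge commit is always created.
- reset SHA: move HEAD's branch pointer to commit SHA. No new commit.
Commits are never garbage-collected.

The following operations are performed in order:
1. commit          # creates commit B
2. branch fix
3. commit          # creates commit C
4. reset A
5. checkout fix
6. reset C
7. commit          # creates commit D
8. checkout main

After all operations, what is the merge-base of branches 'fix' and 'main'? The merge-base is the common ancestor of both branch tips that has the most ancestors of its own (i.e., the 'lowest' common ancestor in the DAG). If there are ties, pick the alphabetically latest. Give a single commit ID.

After op 1 (commit): HEAD=main@B [main=B]
After op 2 (branch): HEAD=main@B [fix=B main=B]
After op 3 (commit): HEAD=main@C [fix=B main=C]
After op 4 (reset): HEAD=main@A [fix=B main=A]
After op 5 (checkout): HEAD=fix@B [fix=B main=A]
After op 6 (reset): HEAD=fix@C [fix=C main=A]
After op 7 (commit): HEAD=fix@D [fix=D main=A]
After op 8 (checkout): HEAD=main@A [fix=D main=A]
ancestors(fix=D): ['A', 'B', 'C', 'D']
ancestors(main=A): ['A']
common: ['A']

Answer: A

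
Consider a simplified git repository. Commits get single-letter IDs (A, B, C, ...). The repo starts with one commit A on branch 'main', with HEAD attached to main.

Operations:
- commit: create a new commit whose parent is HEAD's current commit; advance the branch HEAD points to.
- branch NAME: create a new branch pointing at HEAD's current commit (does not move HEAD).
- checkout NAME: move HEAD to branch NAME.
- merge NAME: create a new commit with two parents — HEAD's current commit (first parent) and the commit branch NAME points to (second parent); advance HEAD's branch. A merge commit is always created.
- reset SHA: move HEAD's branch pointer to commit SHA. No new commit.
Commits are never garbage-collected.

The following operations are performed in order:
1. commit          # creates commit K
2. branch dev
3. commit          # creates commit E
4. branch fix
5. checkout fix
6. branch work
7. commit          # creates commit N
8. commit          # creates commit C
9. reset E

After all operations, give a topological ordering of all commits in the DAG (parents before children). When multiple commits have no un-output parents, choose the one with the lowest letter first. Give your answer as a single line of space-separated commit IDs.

Answer: A K E N C

Derivation:
After op 1 (commit): HEAD=main@K [main=K]
After op 2 (branch): HEAD=main@K [dev=K main=K]
After op 3 (commit): HEAD=main@E [dev=K main=E]
After op 4 (branch): HEAD=main@E [dev=K fix=E main=E]
After op 5 (checkout): HEAD=fix@E [dev=K fix=E main=E]
After op 6 (branch): HEAD=fix@E [dev=K fix=E main=E work=E]
After op 7 (commit): HEAD=fix@N [dev=K fix=N main=E work=E]
After op 8 (commit): HEAD=fix@C [dev=K fix=C main=E work=E]
After op 9 (reset): HEAD=fix@E [dev=K fix=E main=E work=E]
commit A: parents=[]
commit C: parents=['N']
commit E: parents=['K']
commit K: parents=['A']
commit N: parents=['E']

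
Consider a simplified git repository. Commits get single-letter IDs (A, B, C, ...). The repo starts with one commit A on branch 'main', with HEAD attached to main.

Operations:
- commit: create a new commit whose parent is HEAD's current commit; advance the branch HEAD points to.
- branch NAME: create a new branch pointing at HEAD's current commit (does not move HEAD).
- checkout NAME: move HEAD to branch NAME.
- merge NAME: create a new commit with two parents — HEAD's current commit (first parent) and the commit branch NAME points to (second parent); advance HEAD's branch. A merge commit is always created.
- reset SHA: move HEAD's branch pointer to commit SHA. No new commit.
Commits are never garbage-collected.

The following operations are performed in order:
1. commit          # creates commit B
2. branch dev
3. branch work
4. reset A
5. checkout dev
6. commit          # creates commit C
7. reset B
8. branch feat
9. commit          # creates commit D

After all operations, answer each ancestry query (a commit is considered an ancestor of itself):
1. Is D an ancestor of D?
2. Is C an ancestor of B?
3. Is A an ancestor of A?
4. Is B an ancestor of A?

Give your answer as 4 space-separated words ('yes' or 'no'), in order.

Answer: yes no yes no

Derivation:
After op 1 (commit): HEAD=main@B [main=B]
After op 2 (branch): HEAD=main@B [dev=B main=B]
After op 3 (branch): HEAD=main@B [dev=B main=B work=B]
After op 4 (reset): HEAD=main@A [dev=B main=A work=B]
After op 5 (checkout): HEAD=dev@B [dev=B main=A work=B]
After op 6 (commit): HEAD=dev@C [dev=C main=A work=B]
After op 7 (reset): HEAD=dev@B [dev=B main=A work=B]
After op 8 (branch): HEAD=dev@B [dev=B feat=B main=A work=B]
After op 9 (commit): HEAD=dev@D [dev=D feat=B main=A work=B]
ancestors(D) = {A,B,D}; D in? yes
ancestors(B) = {A,B}; C in? no
ancestors(A) = {A}; A in? yes
ancestors(A) = {A}; B in? no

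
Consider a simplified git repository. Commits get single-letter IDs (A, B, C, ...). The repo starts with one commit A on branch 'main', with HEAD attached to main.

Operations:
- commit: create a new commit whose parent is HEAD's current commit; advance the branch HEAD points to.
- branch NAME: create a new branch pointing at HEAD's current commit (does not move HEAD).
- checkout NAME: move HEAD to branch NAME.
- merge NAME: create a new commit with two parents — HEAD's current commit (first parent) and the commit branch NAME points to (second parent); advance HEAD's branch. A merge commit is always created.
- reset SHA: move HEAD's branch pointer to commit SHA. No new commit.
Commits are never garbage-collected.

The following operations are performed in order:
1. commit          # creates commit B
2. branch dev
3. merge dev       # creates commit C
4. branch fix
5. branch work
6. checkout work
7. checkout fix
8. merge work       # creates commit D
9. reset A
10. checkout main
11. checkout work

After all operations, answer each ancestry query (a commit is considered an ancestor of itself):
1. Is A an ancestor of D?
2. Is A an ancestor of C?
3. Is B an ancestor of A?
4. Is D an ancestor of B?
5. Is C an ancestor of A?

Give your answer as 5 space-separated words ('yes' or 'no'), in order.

After op 1 (commit): HEAD=main@B [main=B]
After op 2 (branch): HEAD=main@B [dev=B main=B]
After op 3 (merge): HEAD=main@C [dev=B main=C]
After op 4 (branch): HEAD=main@C [dev=B fix=C main=C]
After op 5 (branch): HEAD=main@C [dev=B fix=C main=C work=C]
After op 6 (checkout): HEAD=work@C [dev=B fix=C main=C work=C]
After op 7 (checkout): HEAD=fix@C [dev=B fix=C main=C work=C]
After op 8 (merge): HEAD=fix@D [dev=B fix=D main=C work=C]
After op 9 (reset): HEAD=fix@A [dev=B fix=A main=C work=C]
After op 10 (checkout): HEAD=main@C [dev=B fix=A main=C work=C]
After op 11 (checkout): HEAD=work@C [dev=B fix=A main=C work=C]
ancestors(D) = {A,B,C,D}; A in? yes
ancestors(C) = {A,B,C}; A in? yes
ancestors(A) = {A}; B in? no
ancestors(B) = {A,B}; D in? no
ancestors(A) = {A}; C in? no

Answer: yes yes no no no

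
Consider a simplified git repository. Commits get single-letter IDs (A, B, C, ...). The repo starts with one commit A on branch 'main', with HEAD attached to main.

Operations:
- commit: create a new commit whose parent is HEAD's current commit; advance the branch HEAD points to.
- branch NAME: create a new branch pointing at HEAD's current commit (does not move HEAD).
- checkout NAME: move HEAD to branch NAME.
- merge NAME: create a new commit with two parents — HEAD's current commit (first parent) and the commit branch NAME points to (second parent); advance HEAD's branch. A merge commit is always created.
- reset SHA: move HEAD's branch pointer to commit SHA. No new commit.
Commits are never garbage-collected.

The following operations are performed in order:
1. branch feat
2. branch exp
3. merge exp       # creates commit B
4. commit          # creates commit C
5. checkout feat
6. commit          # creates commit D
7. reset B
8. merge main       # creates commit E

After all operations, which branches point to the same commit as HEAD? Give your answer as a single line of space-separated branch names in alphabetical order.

Answer: feat

Derivation:
After op 1 (branch): HEAD=main@A [feat=A main=A]
After op 2 (branch): HEAD=main@A [exp=A feat=A main=A]
After op 3 (merge): HEAD=main@B [exp=A feat=A main=B]
After op 4 (commit): HEAD=main@C [exp=A feat=A main=C]
After op 5 (checkout): HEAD=feat@A [exp=A feat=A main=C]
After op 6 (commit): HEAD=feat@D [exp=A feat=D main=C]
After op 7 (reset): HEAD=feat@B [exp=A feat=B main=C]
After op 8 (merge): HEAD=feat@E [exp=A feat=E main=C]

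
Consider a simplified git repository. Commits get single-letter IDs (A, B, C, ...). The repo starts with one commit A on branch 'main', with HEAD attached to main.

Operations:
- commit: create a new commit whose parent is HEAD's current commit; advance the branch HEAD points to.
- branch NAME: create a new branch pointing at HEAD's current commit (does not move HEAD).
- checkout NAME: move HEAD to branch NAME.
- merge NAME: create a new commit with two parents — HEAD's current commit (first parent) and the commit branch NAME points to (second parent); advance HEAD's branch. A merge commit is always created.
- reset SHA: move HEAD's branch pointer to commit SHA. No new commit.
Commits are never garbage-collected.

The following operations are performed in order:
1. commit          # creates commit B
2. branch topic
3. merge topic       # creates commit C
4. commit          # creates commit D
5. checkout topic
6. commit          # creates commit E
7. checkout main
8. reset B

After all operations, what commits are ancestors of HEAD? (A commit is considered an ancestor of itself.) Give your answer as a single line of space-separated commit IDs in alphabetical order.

After op 1 (commit): HEAD=main@B [main=B]
After op 2 (branch): HEAD=main@B [main=B topic=B]
After op 3 (merge): HEAD=main@C [main=C topic=B]
After op 4 (commit): HEAD=main@D [main=D topic=B]
After op 5 (checkout): HEAD=topic@B [main=D topic=B]
After op 6 (commit): HEAD=topic@E [main=D topic=E]
After op 7 (checkout): HEAD=main@D [main=D topic=E]
After op 8 (reset): HEAD=main@B [main=B topic=E]

Answer: A B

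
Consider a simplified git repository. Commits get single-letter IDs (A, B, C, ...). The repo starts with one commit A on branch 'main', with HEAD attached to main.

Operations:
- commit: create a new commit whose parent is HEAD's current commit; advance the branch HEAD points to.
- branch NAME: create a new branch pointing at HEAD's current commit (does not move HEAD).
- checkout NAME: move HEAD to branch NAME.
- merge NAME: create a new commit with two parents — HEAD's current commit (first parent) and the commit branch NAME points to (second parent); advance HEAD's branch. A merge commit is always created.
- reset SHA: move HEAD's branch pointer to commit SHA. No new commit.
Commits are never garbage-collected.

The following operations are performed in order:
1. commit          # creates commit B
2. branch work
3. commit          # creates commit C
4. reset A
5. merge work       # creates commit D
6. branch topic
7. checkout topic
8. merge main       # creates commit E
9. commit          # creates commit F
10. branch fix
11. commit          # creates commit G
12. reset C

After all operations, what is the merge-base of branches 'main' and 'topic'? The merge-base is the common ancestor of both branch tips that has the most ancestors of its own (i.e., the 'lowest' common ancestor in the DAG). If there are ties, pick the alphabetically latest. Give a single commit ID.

After op 1 (commit): HEAD=main@B [main=B]
After op 2 (branch): HEAD=main@B [main=B work=B]
After op 3 (commit): HEAD=main@C [main=C work=B]
After op 4 (reset): HEAD=main@A [main=A work=B]
After op 5 (merge): HEAD=main@D [main=D work=B]
After op 6 (branch): HEAD=main@D [main=D topic=D work=B]
After op 7 (checkout): HEAD=topic@D [main=D topic=D work=B]
After op 8 (merge): HEAD=topic@E [main=D topic=E work=B]
After op 9 (commit): HEAD=topic@F [main=D topic=F work=B]
After op 10 (branch): HEAD=topic@F [fix=F main=D topic=F work=B]
After op 11 (commit): HEAD=topic@G [fix=F main=D topic=G work=B]
After op 12 (reset): HEAD=topic@C [fix=F main=D topic=C work=B]
ancestors(main=D): ['A', 'B', 'D']
ancestors(topic=C): ['A', 'B', 'C']
common: ['A', 'B']

Answer: B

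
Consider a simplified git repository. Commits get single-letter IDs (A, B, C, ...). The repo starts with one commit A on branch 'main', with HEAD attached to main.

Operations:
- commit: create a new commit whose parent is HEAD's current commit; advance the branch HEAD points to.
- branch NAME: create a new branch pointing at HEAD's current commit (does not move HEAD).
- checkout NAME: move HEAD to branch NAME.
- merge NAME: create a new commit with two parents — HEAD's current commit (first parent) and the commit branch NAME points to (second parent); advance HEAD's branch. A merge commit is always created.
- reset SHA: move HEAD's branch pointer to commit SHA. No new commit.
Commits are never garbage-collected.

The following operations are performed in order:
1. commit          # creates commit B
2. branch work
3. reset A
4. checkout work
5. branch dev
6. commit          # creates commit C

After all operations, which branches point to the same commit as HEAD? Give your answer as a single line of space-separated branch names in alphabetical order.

Answer: work

Derivation:
After op 1 (commit): HEAD=main@B [main=B]
After op 2 (branch): HEAD=main@B [main=B work=B]
After op 3 (reset): HEAD=main@A [main=A work=B]
After op 4 (checkout): HEAD=work@B [main=A work=B]
After op 5 (branch): HEAD=work@B [dev=B main=A work=B]
After op 6 (commit): HEAD=work@C [dev=B main=A work=C]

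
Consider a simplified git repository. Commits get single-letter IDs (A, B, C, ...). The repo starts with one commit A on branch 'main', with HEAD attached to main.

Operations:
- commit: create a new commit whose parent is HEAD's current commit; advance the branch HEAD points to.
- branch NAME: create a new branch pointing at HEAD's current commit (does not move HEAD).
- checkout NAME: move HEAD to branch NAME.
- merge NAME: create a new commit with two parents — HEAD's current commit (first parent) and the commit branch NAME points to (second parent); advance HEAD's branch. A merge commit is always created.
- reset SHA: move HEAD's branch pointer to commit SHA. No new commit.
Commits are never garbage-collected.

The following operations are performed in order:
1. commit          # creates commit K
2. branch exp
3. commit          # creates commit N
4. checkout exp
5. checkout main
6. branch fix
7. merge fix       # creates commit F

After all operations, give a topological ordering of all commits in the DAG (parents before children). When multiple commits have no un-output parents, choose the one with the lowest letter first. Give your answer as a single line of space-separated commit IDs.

Answer: A K N F

Derivation:
After op 1 (commit): HEAD=main@K [main=K]
After op 2 (branch): HEAD=main@K [exp=K main=K]
After op 3 (commit): HEAD=main@N [exp=K main=N]
After op 4 (checkout): HEAD=exp@K [exp=K main=N]
After op 5 (checkout): HEAD=main@N [exp=K main=N]
After op 6 (branch): HEAD=main@N [exp=K fix=N main=N]
After op 7 (merge): HEAD=main@F [exp=K fix=N main=F]
commit A: parents=[]
commit F: parents=['N', 'N']
commit K: parents=['A']
commit N: parents=['K']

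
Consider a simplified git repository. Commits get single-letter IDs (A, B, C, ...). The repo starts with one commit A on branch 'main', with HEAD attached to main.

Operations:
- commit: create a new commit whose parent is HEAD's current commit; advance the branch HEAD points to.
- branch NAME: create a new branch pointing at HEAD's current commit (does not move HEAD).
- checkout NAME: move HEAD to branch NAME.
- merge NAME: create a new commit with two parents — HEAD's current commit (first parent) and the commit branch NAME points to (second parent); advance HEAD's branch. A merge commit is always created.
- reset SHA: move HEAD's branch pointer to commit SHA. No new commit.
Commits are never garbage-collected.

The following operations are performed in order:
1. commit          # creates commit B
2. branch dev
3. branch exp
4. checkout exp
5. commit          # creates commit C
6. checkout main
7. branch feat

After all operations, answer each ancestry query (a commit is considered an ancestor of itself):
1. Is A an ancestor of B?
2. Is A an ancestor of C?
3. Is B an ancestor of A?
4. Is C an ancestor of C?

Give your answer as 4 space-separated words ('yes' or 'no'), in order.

Answer: yes yes no yes

Derivation:
After op 1 (commit): HEAD=main@B [main=B]
After op 2 (branch): HEAD=main@B [dev=B main=B]
After op 3 (branch): HEAD=main@B [dev=B exp=B main=B]
After op 4 (checkout): HEAD=exp@B [dev=B exp=B main=B]
After op 5 (commit): HEAD=exp@C [dev=B exp=C main=B]
After op 6 (checkout): HEAD=main@B [dev=B exp=C main=B]
After op 7 (branch): HEAD=main@B [dev=B exp=C feat=B main=B]
ancestors(B) = {A,B}; A in? yes
ancestors(C) = {A,B,C}; A in? yes
ancestors(A) = {A}; B in? no
ancestors(C) = {A,B,C}; C in? yes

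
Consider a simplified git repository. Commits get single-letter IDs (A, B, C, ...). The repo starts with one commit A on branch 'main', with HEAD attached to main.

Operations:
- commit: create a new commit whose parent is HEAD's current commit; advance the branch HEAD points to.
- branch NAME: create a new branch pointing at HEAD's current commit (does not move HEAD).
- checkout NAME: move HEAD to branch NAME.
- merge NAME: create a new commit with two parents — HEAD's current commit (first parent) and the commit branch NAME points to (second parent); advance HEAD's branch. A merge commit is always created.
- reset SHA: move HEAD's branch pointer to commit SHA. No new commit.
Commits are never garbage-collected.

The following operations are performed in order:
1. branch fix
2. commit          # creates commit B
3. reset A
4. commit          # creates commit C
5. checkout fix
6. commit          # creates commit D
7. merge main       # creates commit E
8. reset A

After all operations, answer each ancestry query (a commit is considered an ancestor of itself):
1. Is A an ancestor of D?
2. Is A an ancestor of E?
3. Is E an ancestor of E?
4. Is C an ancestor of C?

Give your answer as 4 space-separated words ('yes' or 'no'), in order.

After op 1 (branch): HEAD=main@A [fix=A main=A]
After op 2 (commit): HEAD=main@B [fix=A main=B]
After op 3 (reset): HEAD=main@A [fix=A main=A]
After op 4 (commit): HEAD=main@C [fix=A main=C]
After op 5 (checkout): HEAD=fix@A [fix=A main=C]
After op 6 (commit): HEAD=fix@D [fix=D main=C]
After op 7 (merge): HEAD=fix@E [fix=E main=C]
After op 8 (reset): HEAD=fix@A [fix=A main=C]
ancestors(D) = {A,D}; A in? yes
ancestors(E) = {A,C,D,E}; A in? yes
ancestors(E) = {A,C,D,E}; E in? yes
ancestors(C) = {A,C}; C in? yes

Answer: yes yes yes yes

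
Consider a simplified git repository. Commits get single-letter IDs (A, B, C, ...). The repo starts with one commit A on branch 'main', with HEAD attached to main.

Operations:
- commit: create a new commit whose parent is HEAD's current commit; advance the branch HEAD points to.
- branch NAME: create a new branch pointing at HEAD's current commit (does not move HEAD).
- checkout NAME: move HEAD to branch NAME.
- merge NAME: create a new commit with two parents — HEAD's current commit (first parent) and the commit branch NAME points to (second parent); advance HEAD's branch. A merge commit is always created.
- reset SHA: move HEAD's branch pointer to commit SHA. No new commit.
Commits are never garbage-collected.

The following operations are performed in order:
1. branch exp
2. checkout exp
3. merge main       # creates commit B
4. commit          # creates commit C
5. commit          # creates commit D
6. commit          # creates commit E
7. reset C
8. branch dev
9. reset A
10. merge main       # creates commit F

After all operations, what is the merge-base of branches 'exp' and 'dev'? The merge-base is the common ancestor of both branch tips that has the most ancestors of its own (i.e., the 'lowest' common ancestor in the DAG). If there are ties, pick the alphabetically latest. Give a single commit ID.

Answer: A

Derivation:
After op 1 (branch): HEAD=main@A [exp=A main=A]
After op 2 (checkout): HEAD=exp@A [exp=A main=A]
After op 3 (merge): HEAD=exp@B [exp=B main=A]
After op 4 (commit): HEAD=exp@C [exp=C main=A]
After op 5 (commit): HEAD=exp@D [exp=D main=A]
After op 6 (commit): HEAD=exp@E [exp=E main=A]
After op 7 (reset): HEAD=exp@C [exp=C main=A]
After op 8 (branch): HEAD=exp@C [dev=C exp=C main=A]
After op 9 (reset): HEAD=exp@A [dev=C exp=A main=A]
After op 10 (merge): HEAD=exp@F [dev=C exp=F main=A]
ancestors(exp=F): ['A', 'F']
ancestors(dev=C): ['A', 'B', 'C']
common: ['A']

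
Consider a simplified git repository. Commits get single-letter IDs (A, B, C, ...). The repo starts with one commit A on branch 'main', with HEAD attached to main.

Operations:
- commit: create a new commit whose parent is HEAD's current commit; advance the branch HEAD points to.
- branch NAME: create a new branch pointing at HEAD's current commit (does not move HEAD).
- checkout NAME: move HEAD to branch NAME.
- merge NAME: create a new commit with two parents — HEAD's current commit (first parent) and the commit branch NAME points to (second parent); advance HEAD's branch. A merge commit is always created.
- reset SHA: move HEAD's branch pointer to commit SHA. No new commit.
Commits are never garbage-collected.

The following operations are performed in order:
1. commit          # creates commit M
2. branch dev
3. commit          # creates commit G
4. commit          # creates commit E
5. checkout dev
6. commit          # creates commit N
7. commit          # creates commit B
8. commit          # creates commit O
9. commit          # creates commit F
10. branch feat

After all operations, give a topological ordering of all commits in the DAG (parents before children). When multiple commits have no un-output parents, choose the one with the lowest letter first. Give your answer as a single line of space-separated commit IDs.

After op 1 (commit): HEAD=main@M [main=M]
After op 2 (branch): HEAD=main@M [dev=M main=M]
After op 3 (commit): HEAD=main@G [dev=M main=G]
After op 4 (commit): HEAD=main@E [dev=M main=E]
After op 5 (checkout): HEAD=dev@M [dev=M main=E]
After op 6 (commit): HEAD=dev@N [dev=N main=E]
After op 7 (commit): HEAD=dev@B [dev=B main=E]
After op 8 (commit): HEAD=dev@O [dev=O main=E]
After op 9 (commit): HEAD=dev@F [dev=F main=E]
After op 10 (branch): HEAD=dev@F [dev=F feat=F main=E]
commit A: parents=[]
commit B: parents=['N']
commit E: parents=['G']
commit F: parents=['O']
commit G: parents=['M']
commit M: parents=['A']
commit N: parents=['M']
commit O: parents=['B']

Answer: A M G E N B O F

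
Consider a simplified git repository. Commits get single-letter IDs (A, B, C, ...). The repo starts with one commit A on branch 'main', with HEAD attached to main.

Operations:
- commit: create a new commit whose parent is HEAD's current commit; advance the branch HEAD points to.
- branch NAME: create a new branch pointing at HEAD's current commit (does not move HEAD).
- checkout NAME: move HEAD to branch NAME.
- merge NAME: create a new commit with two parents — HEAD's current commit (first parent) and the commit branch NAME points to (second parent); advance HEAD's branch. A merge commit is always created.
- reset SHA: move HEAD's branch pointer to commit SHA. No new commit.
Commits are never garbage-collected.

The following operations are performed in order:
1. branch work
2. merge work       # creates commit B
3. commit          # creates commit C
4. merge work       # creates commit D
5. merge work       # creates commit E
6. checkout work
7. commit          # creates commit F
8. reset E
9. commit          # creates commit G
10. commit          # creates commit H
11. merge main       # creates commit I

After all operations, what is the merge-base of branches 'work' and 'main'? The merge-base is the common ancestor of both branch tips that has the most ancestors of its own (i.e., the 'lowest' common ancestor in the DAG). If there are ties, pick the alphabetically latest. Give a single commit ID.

After op 1 (branch): HEAD=main@A [main=A work=A]
After op 2 (merge): HEAD=main@B [main=B work=A]
After op 3 (commit): HEAD=main@C [main=C work=A]
After op 4 (merge): HEAD=main@D [main=D work=A]
After op 5 (merge): HEAD=main@E [main=E work=A]
After op 6 (checkout): HEAD=work@A [main=E work=A]
After op 7 (commit): HEAD=work@F [main=E work=F]
After op 8 (reset): HEAD=work@E [main=E work=E]
After op 9 (commit): HEAD=work@G [main=E work=G]
After op 10 (commit): HEAD=work@H [main=E work=H]
After op 11 (merge): HEAD=work@I [main=E work=I]
ancestors(work=I): ['A', 'B', 'C', 'D', 'E', 'G', 'H', 'I']
ancestors(main=E): ['A', 'B', 'C', 'D', 'E']
common: ['A', 'B', 'C', 'D', 'E']

Answer: E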